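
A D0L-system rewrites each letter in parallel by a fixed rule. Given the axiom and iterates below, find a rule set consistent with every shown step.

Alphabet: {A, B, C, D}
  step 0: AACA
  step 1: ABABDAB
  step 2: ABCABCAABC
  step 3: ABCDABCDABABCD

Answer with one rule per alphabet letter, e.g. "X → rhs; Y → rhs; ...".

  step 2 ⇒ step 3: ABCABCAABC ⇒ AB·C·D·AB·C·D·AB·AB·C·D
    A ↦ AB
    B ↦ C
    C ↦ D
  step 1 ⇒ step 2: ABABDAB ⇒ AB·C·AB·C·A·AB·C
    D ↦ A

A->AB, B->C, C->D, D->A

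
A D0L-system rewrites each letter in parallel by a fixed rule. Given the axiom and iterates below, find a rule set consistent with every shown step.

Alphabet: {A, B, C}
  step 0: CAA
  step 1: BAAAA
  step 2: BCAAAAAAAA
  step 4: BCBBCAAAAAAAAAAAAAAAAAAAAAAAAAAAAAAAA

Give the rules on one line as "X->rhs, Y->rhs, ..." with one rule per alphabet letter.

A->AA, B->BC, C->B

  step 1 ⇒ step 2: BAAAA ⇒ BC·AA·AA·AA·AA
    A ↦ AA
    B ↦ BC
  step 0 ⇒ step 1: CAA ⇒ B·AA·AA
    C ↦ B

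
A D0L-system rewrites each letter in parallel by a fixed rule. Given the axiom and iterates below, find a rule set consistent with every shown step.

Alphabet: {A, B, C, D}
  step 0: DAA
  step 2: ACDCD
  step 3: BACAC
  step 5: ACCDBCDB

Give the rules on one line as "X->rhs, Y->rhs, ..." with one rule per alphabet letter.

  step 2 ⇒ step 3: ACDCD ⇒ B·A·C·A·C
    A ↦ B
    C ↦ A
    D ↦ C
    B ↦ CD  (constrained at step 3)

A->B, B->CD, C->A, D->C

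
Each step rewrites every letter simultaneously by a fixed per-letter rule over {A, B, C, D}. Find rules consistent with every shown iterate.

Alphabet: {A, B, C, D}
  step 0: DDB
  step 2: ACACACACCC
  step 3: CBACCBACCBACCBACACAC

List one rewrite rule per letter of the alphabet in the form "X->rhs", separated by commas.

  step 2 ⇒ step 3: ACACACACCC ⇒ CB·AC·CB·AC·CB·AC·CB·AC·AC·AC
    A ↦ CB
    C ↦ AC
    B ↦ D  (constrained at step 0)
    D ↦ CC  (constrained at step 0)

A->CB, B->D, C->AC, D->CC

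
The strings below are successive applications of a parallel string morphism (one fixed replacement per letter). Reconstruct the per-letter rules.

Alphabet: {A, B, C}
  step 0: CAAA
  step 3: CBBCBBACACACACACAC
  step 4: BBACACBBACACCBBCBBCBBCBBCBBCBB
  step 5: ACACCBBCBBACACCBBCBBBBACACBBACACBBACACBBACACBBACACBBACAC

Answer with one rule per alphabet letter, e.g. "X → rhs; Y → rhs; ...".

  step 4 ⇒ step 5: BBACACBBACACCBBCBBCBBCBBCBBCBB ⇒ AC·AC·C·BB·C·BB·AC·AC·C·BB·C·BB·BB·AC·AC·BB·AC·AC·BB·AC·AC·BB·AC·AC·BB·AC·AC·BB·AC·AC
    A ↦ C
    B ↦ AC
    C ↦ BB

A->C, B->AC, C->BB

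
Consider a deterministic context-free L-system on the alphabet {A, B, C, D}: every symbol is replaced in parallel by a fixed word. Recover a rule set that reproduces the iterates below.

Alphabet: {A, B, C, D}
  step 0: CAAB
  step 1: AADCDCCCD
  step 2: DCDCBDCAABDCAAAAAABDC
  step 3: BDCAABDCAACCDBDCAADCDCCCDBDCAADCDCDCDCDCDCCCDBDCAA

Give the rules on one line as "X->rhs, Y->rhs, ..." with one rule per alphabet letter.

  step 2 ⇒ step 3: DCDCBDCAABDCAAAAAABDC ⇒ BDC·AA·BDC·AA·CCD·BDC·AA·DC·DC·CCD·BDC·AA·DC·DC·DC·DC·DC·DC·CCD·BDC·AA
    A ↦ DC
    B ↦ CCD
    C ↦ AA
    D ↦ BDC

A->DC, B->CCD, C->AA, D->BDC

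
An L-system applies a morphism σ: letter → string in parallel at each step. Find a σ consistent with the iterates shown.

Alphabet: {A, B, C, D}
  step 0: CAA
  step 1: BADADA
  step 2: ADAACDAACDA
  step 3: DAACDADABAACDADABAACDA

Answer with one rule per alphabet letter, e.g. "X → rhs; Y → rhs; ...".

  step 2 ⇒ step 3: ADAACDAACDA ⇒ DA·AC·DA·DA·BA·AC·DA·DA·BA·AC·DA
    A ↦ DA
    C ↦ BA
    D ↦ AC
  step 1 ⇒ step 2: BADADA ⇒ A·DA·AC·DA·AC·DA
    B ↦ A

A->DA, B->A, C->BA, D->AC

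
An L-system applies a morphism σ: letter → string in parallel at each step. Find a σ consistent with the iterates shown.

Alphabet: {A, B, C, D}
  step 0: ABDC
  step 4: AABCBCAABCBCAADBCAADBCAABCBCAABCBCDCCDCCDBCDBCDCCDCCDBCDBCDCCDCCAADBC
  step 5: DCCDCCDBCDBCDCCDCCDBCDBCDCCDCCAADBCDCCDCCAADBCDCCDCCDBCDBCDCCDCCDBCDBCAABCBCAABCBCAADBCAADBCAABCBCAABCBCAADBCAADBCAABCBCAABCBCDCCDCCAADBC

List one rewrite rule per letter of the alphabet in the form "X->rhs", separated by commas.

A->DCC, B->D, C->BC, D->AA

  step 4 ⇒ step 5: AABCBCAABCBCAADBCAADBCAABCBCAABCBCDCCDCCDBCDBCDCCDCCDBCDBCDCCDCCAADBC ⇒ DCC·DCC·D·BC·D·BC·DCC·DCC·D·BC·D·BC·DCC·DCC·AA·D·BC·DCC·DCC·AA·D·BC·DCC·DCC·D·BC·D·BC·DCC·DCC·D·BC·D·BC·AA·BC·BC·AA·BC·BC·AA·D·BC·AA·D·BC·AA·BC·BC·AA·BC·BC·AA·D·BC·AA·D·BC·AA·BC·BC·AA·BC·BC·DCC·DCC·AA·D·BC
    A ↦ DCC
    B ↦ D
    C ↦ BC
    D ↦ AA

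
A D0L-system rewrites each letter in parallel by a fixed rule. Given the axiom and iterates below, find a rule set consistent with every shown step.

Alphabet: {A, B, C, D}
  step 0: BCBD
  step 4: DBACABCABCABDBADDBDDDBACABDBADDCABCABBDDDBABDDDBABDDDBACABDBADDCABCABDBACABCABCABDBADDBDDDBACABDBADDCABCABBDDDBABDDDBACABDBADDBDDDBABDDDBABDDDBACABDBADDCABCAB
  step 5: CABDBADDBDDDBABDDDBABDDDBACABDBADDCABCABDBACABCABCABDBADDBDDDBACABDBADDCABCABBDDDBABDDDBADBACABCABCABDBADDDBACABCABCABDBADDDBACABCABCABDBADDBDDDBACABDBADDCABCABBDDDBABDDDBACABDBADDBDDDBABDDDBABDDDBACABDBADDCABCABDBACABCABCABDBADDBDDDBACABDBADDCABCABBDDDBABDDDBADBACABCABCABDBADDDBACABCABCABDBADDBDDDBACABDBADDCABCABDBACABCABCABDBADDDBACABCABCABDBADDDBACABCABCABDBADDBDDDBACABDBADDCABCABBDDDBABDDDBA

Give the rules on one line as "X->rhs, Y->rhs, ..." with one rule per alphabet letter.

  step 4 ⇒ step 5: DBACABCABCABDBADDBDDDBACABDBADDCABCABBDDDBABDDDBABDDDBACABDBADDCABCABDBACABCABCABDBADDBDDDBACABDBADDCABCABBDDDBABDDDBACABDBADDBDDDBABDDDBABDDDBACABDBADDCABCAB ⇒ CAB·DBA·DD·B·DD·DBA·B·DD·DBA·B·DD·DBA·CAB·DBA·DD·CAB·CAB·DBA·CAB·CAB·CAB·DBA·DD·B·DD·DBA·CAB·DBA·DD·CAB·CAB·B·DD·DBA·B·DD·DBA·DBA·CAB·CAB·CAB·DBA·DD·DBA·CAB·CAB·CAB·DBA·DD·DBA·CAB·CAB·CAB·DBA·DD·B·DD·DBA·CAB·DBA·DD·CAB·CAB·B·DD·DBA·B·DD·DBA·CAB·DBA·DD·B·DD·DBA·B·DD·DBA·B·DD·DBA·CAB·DBA·DD·CAB·CAB·DBA·CAB·CAB·CAB·DBA·DD·B·DD·DBA·CAB·DBA·DD·CAB·CAB·B·DD·DBA·B·DD·DBA·DBA·CAB·CAB·CAB·DBA·DD·DBA·CAB·CAB·CAB·DBA·DD·B·DD·DBA·CAB·DBA·DD·CAB·CAB·DBA·CAB·CAB·CAB·DBA·DD·DBA·CAB·CAB·CAB·DBA·DD·DBA·CAB·CAB·CAB·DBA·DD·B·DD·DBA·CAB·DBA·DD·CAB·CAB·B·DD·DBA·B·DD·DBA
    A ↦ DD
    B ↦ DBA
    C ↦ B
    D ↦ CAB

A->DD, B->DBA, C->B, D->CAB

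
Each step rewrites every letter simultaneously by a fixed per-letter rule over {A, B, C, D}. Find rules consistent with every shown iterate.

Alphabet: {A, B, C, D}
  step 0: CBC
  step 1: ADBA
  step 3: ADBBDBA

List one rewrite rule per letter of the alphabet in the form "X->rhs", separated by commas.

A->C, B->DB, C->A, D->B

  step 0 ⇒ step 1: CBC ⇒ A·DB·A
    B ↦ DB
    C ↦ A
    A ↦ C  (constrained at step 1)
    D ↦ B  (constrained at step 1)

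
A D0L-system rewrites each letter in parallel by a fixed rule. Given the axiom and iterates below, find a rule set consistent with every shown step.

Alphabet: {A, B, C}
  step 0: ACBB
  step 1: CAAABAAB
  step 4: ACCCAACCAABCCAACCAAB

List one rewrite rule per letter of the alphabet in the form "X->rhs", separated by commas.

A->C, B->AAB, C->A

  step 0 ⇒ step 1: ACBB ⇒ C·A·AAB·AAB
    A ↦ C
    B ↦ AAB
    C ↦ A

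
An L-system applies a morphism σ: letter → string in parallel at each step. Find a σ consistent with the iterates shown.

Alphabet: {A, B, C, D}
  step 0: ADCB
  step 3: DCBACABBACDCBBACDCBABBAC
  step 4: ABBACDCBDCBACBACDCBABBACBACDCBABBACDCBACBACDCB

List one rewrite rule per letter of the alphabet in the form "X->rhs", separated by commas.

A->DC, B->BAC, C->B, D->A

  step 3 ⇒ step 4: DCBACABBACDCBBACDCBABBAC ⇒ A·B·BAC·DC·B·DC·BAC·BAC·DC·B·A·B·BAC·BAC·DC·B·A·B·BAC·DC·BAC·BAC·DC·B
    A ↦ DC
    B ↦ BAC
    C ↦ B
    D ↦ A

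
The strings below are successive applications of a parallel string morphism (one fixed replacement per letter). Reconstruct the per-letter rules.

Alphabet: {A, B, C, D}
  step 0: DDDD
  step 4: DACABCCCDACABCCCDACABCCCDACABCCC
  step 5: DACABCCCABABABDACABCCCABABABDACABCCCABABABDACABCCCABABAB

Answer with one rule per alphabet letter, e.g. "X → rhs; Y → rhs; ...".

  step 4 ⇒ step 5: DACABCCCDACABCCCDACABCCCDACABCCC ⇒ DA·C·AB·C·CC·AB·AB·AB·DA·C·AB·C·CC·AB·AB·AB·DA·C·AB·C·CC·AB·AB·AB·DA·C·AB·C·CC·AB·AB·AB
    A ↦ C
    B ↦ CC
    C ↦ AB
    D ↦ DA

A->C, B->CC, C->AB, D->DA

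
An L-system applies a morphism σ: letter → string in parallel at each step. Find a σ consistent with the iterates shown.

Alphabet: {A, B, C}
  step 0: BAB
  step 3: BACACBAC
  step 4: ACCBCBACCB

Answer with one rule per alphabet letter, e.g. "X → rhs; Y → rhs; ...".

  step 3 ⇒ step 4: BACACBAC ⇒ AC·C·B·C·B·AC·C·B
    A ↦ C
    B ↦ AC
    C ↦ B

A->C, B->AC, C->B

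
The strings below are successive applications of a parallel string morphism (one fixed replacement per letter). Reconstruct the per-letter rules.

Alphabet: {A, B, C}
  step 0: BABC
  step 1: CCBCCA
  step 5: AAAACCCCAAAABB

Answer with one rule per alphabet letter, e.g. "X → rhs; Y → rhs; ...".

A->B, B->CC, C->A

  step 0 ⇒ step 1: BABC ⇒ CC·B·CC·A
    A ↦ B
    B ↦ CC
    C ↦ A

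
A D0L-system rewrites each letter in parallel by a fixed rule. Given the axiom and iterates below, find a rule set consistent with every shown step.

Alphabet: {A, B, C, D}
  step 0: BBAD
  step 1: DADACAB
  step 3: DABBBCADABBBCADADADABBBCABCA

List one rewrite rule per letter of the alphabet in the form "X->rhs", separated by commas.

A->CA, B->DA, C->BBB, D->B

  step 0 ⇒ step 1: BBAD ⇒ DA·DA·CA·B
    A ↦ CA
    B ↦ DA
    D ↦ B
    C ↦ BBB  (constrained at step 1)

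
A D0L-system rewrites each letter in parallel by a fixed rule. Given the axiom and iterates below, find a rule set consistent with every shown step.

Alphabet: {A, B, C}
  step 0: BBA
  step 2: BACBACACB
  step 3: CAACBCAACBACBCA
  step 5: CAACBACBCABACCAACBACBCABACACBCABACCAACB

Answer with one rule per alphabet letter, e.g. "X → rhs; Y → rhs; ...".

  step 2 ⇒ step 3: BACBACACB ⇒ CA·AC·B·CA·AC·B·AC·B·CA
    A ↦ AC
    B ↦ CA
    C ↦ B

A->AC, B->CA, C->B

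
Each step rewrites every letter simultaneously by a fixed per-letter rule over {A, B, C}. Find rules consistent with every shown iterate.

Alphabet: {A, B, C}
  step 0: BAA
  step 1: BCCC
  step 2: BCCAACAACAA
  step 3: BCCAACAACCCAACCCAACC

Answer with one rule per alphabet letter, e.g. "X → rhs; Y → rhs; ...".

A->C, B->BC, C->CAA

  step 2 ⇒ step 3: BCCAACAACAA ⇒ BC·CAA·CAA·C·C·CAA·C·C·CAA·C·C
    A ↦ C
    B ↦ BC
    C ↦ CAA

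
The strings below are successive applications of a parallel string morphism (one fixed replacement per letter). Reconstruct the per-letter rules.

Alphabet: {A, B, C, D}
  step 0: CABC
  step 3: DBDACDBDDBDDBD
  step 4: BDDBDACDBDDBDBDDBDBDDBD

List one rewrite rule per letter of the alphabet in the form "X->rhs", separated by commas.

  step 3 ⇒ step 4: DBDACDBDDBDDBD ⇒ BD·D·BD·AC·D·BD·D·BD·BD·D·BD·BD·D·BD
    A ↦ AC
    B ↦ D
    C ↦ D
    D ↦ BD

A->AC, B->D, C->D, D->BD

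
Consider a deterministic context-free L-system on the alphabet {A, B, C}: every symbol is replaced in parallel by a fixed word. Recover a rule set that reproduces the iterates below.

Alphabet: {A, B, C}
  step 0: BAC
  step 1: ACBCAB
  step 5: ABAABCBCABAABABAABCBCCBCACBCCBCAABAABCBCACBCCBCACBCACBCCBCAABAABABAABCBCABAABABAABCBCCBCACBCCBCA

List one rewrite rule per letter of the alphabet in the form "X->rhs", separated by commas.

  step 0 ⇒ step 1: BAC ⇒ A·CBC·AB
    A ↦ CBC
    B ↦ A
    C ↦ AB

A->CBC, B->A, C->AB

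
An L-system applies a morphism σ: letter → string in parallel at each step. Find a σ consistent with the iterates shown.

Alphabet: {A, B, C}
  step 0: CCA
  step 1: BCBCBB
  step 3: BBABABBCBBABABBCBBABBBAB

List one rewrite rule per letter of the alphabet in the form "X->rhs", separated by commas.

A->BB, B->AB, C->BC

  step 0 ⇒ step 1: CCA ⇒ BC·BC·BB
    A ↦ BB
    C ↦ BC
    B ↦ AB  (constrained at step 1)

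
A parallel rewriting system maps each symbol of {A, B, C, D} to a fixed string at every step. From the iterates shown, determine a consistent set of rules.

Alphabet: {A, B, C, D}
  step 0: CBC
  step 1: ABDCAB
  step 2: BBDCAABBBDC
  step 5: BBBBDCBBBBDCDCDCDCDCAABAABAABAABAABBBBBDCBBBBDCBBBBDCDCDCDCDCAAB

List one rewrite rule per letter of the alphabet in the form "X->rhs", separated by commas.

A->BB, B->DC, C->AB, D->A

  step 1 ⇒ step 2: ABDCAB ⇒ BB·DC·A·AB·BB·DC
    A ↦ BB
    B ↦ DC
    C ↦ AB
    D ↦ A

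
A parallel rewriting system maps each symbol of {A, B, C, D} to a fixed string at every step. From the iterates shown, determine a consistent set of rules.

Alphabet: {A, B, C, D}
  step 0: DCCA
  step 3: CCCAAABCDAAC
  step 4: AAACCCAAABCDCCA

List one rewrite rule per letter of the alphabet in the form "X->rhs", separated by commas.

  step 3 ⇒ step 4: CCCAAABCDAAC ⇒ A·A·A·C·C·C·AA·A·BCD·C·C·A
    A ↦ C
    B ↦ AA
    C ↦ A
    D ↦ BCD

A->C, B->AA, C->A, D->BCD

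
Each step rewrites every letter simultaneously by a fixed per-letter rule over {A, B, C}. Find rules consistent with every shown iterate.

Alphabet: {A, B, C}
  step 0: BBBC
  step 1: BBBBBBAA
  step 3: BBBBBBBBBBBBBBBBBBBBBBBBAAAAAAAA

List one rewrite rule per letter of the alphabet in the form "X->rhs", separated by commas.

A->CC, B->BB, C->AA

  step 0 ⇒ step 1: BBBC ⇒ BB·BB·BB·AA
    B ↦ BB
    C ↦ AA
    A ↦ CC  (constrained at step 1)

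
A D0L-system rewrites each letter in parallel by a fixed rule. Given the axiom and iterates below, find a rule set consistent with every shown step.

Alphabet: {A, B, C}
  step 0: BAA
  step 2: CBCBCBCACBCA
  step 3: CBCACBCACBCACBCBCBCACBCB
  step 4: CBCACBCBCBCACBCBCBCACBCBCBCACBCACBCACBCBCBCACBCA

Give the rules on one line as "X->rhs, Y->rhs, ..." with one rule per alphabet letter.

  step 3 ⇒ step 4: CBCACBCACBCACBCBCBCACBCB ⇒ CB·CA·CB·CB·CB·CA·CB·CB·CB·CA·CB·CB·CB·CA·CB·CA·CB·CA·CB·CB·CB·CA·CB·CA
    A ↦ CB
    B ↦ CA
    C ↦ CB

A->CB, B->CA, C->CB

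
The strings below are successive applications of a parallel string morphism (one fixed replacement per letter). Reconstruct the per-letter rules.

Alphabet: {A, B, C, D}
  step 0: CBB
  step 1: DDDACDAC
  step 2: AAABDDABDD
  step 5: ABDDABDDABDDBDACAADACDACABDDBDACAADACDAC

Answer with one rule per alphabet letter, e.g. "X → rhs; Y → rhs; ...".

  step 1 ⇒ step 2: DDDACDAC ⇒ A·A·A·B·DD·A·B·DD
    A ↦ B
    C ↦ DD
    D ↦ A
  step 0 ⇒ step 1: CBB ⇒ DD·DAC·DAC
    B ↦ DAC

A->B, B->DAC, C->DD, D->A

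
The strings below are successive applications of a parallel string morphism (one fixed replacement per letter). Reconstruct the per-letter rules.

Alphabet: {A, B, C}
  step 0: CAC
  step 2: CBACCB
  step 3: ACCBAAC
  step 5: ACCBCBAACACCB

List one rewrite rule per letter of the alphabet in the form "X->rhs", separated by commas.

A->CB, B->C, C->A

  step 2 ⇒ step 3: CBACCB ⇒ A·C·CB·A·A·C
    A ↦ CB
    B ↦ C
    C ↦ A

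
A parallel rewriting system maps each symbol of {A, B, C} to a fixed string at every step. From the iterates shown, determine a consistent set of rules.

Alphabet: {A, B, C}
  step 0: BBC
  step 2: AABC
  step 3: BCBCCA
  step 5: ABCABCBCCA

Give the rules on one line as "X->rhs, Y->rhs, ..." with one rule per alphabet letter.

A->BC, B->C, C->A

  step 2 ⇒ step 3: AABC ⇒ BC·BC·C·A
    A ↦ BC
    B ↦ C
    C ↦ A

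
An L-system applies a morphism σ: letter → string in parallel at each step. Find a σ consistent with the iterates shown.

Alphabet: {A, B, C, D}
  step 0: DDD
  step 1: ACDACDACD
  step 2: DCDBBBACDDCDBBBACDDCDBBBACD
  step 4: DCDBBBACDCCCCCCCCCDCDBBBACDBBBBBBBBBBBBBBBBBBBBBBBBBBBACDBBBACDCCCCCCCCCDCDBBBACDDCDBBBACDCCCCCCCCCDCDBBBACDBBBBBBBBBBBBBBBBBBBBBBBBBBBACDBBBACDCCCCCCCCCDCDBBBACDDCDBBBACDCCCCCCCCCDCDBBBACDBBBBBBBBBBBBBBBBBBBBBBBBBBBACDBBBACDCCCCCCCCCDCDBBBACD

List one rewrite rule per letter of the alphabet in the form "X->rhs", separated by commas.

  step 1 ⇒ step 2: ACDACDACD ⇒ DCD·BBB·ACD·DCD·BBB·ACD·DCD·BBB·ACD
    A ↦ DCD
    C ↦ BBB
    D ↦ ACD
    B ↦ CCC  (constrained at step 2)

A->DCD, B->CCC, C->BBB, D->ACD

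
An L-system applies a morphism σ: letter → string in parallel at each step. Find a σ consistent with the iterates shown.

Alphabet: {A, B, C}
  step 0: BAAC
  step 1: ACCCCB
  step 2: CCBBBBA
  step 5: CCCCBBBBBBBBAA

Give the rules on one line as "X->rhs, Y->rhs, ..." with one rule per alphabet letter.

A->CC, B->A, C->B

  step 1 ⇒ step 2: ACCCCB ⇒ CC·B·B·B·B·A
    A ↦ CC
    B ↦ A
    C ↦ B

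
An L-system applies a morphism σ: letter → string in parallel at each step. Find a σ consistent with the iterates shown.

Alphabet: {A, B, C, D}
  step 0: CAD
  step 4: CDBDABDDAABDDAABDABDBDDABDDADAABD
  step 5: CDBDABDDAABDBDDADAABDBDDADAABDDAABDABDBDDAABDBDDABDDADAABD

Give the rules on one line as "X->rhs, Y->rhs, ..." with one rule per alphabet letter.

A->DA, B->A, C->CD, D->BD

  step 4 ⇒ step 5: CDBDABDDAABDDAABDABDBDDABDDADAABD ⇒ CD·BD·A·BD·DA·A·BD·BD·DA·DA·A·BD·BD·DA·DA·A·BD·DA·A·BD·A·BD·BD·DA·A·BD·BD·DA·BD·DA·DA·A·BD
    A ↦ DA
    B ↦ A
    C ↦ CD
    D ↦ BD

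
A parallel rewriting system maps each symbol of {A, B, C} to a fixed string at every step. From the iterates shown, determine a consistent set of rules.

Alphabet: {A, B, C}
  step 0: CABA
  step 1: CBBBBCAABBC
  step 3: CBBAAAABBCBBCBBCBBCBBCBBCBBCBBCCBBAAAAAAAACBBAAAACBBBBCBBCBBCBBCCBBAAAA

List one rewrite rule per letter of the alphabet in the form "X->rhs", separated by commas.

  step 0 ⇒ step 1: CABA ⇒ CBB·BBC·AA·BBC
    A ↦ BBC
    B ↦ AA
    C ↦ CBB

A->BBC, B->AA, C->CBB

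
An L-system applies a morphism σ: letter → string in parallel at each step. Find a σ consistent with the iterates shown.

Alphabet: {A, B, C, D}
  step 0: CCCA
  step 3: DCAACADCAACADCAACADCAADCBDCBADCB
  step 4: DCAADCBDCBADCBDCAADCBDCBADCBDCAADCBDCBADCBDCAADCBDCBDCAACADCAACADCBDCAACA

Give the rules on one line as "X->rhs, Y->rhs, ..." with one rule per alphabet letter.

A->DCB, B->CA, C->A, D->DCA

  step 3 ⇒ step 4: DCAACADCAACADCAACADCAADCBDCBADCB ⇒ DCA·A·DCB·DCB·A·DCB·DCA·A·DCB·DCB·A·DCB·DCA·A·DCB·DCB·A·DCB·DCA·A·DCB·DCB·DCA·A·CA·DCA·A·CA·DCB·DCA·A·CA
    A ↦ DCB
    B ↦ CA
    C ↦ A
    D ↦ DCA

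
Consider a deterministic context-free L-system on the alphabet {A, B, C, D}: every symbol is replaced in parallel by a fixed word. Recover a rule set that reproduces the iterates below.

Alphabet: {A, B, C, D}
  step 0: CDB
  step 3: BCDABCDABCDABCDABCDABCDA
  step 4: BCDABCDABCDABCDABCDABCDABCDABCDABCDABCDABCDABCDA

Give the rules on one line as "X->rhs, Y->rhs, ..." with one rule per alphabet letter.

  step 3 ⇒ step 4: BCDABCDABCDABCDABCDABCDA ⇒ BC·DA·BC·DA·BC·DA·BC·DA·BC·DA·BC·DA·BC·DA·BC·DA·BC·DA·BC·DA·BC·DA·BC·DA
    A ↦ DA
    B ↦ BC
    C ↦ DA
    D ↦ BC

A->DA, B->BC, C->DA, D->BC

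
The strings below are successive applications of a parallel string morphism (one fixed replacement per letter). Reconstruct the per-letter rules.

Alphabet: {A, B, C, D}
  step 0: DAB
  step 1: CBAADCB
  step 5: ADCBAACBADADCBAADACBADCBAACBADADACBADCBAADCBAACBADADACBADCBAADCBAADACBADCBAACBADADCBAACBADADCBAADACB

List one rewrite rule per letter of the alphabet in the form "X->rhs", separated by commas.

A->AD, B->CB, C->A, D->CBA

  step 0 ⇒ step 1: DAB ⇒ CBA·AD·CB
    A ↦ AD
    B ↦ CB
    D ↦ CBA
    C ↦ A  (constrained at step 1)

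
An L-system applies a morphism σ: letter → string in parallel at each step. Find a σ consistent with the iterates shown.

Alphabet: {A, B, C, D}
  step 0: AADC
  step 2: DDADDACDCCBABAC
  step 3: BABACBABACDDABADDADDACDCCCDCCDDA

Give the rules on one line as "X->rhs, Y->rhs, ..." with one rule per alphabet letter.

  step 2 ⇒ step 3: DDADDACDCCBABAC ⇒ BA·BA·C·BA·BA·C·DDA·BA·DDA·DDA·CDC·C·CDC·C·DDA
    A ↦ C
    B ↦ CDC
    C ↦ DDA
    D ↦ BA

A->C, B->CDC, C->DDA, D->BA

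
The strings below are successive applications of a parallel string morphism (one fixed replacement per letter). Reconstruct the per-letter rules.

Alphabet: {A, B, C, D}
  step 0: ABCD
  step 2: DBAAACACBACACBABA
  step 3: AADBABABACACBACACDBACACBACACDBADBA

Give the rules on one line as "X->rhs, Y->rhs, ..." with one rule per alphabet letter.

A->BA, B->D, C->CAC, D->AA

  step 2 ⇒ step 3: DBAAACACBACACBABA ⇒ AA·D·BA·BA·BA·CAC·BA·CAC·D·BA·CAC·BA·CAC·D·BA·D·BA
    A ↦ BA
    B ↦ D
    C ↦ CAC
    D ↦ AA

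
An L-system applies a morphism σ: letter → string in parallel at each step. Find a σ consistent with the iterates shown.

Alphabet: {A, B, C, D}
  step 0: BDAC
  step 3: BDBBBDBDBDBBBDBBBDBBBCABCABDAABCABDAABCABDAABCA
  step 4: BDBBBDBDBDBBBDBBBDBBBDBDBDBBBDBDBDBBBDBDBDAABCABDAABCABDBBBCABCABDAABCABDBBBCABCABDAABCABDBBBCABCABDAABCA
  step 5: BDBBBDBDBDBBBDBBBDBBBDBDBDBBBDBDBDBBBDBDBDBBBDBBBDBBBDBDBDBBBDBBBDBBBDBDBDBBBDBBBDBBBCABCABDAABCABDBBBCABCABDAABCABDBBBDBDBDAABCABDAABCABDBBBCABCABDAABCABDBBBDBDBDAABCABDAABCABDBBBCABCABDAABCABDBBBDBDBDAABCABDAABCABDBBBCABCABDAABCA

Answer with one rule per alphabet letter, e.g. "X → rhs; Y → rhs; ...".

A->BCA, B->BD, C->AA, D->BB

  step 4 ⇒ step 5: BDBBBDBDBDBBBDBBBDBBBDBDBDBBBDBDBDBBBDBDBDAABCABDAABCABDBBBCABCABDAABCABDBBBCABCABDAABCABDBBBCABCABDAABCA ⇒ BD·BB·BD·BD·BD·BB·BD·BB·BD·BB·BD·BD·BD·BB·BD·BD·BD·BB·BD·BD·BD·BB·BD·BB·BD·BB·BD·BD·BD·BB·BD·BB·BD·BB·BD·BD·BD·BB·BD·BB·BD·BB·BCA·BCA·BD·AA·BCA·BD·BB·BCA·BCA·BD·AA·BCA·BD·BB·BD·BD·BD·AA·BCA·BD·AA·BCA·BD·BB·BCA·BCA·BD·AA·BCA·BD·BB·BD·BD·BD·AA·BCA·BD·AA·BCA·BD·BB·BCA·BCA·BD·AA·BCA·BD·BB·BD·BD·BD·AA·BCA·BD·AA·BCA·BD·BB·BCA·BCA·BD·AA·BCA
    A ↦ BCA
    B ↦ BD
    C ↦ AA
    D ↦ BB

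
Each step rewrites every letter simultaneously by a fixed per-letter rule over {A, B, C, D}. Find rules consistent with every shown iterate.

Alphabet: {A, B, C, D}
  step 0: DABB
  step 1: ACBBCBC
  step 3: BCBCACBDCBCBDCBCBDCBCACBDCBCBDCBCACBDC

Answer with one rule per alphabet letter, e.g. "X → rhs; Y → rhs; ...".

  step 0 ⇒ step 1: DABB ⇒ AC·B·BC·BC
    A ↦ B
    B ↦ BC
    D ↦ AC
    C ↦ BDC  (constrained at step 1)

A->B, B->BC, C->BDC, D->AC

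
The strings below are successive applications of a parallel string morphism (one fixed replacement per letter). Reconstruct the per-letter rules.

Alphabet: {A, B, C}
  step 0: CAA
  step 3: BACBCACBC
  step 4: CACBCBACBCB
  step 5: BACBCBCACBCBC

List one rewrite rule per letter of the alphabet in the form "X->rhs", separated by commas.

  step 4 ⇒ step 5: CACBCBACBCB ⇒ B·AC·B·C·B·C·AC·B·C·B·C
    A ↦ AC
    B ↦ C
    C ↦ B

A->AC, B->C, C->B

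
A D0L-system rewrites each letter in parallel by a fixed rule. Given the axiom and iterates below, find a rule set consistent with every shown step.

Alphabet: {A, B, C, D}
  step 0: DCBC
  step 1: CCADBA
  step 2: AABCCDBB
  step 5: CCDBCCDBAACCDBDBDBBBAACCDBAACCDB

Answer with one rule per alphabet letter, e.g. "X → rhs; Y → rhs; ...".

A->B, B->DB, C->A, D->CC

  step 1 ⇒ step 2: CCADBA ⇒ A·A·B·CC·DB·B
    A ↦ B
    B ↦ DB
    C ↦ A
    D ↦ CC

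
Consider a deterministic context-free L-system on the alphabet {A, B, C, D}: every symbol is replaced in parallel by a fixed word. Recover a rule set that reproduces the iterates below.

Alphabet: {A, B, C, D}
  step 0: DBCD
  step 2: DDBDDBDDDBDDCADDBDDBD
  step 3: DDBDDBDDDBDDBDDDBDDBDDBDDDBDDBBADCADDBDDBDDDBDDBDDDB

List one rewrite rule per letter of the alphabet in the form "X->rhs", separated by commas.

  step 2 ⇒ step 3: DDBDDBDDDBDDCADDBDDBD ⇒ DDB·DDB·D·DDB·DDB·D·DDB·DDB·DDB·D·DDB·DDB·BA·DCA·DDB·DDB·D·DDB·DDB·D·DDB
    A ↦ DCA
    B ↦ D
    C ↦ BA
    D ↦ DDB

A->DCA, B->D, C->BA, D->DDB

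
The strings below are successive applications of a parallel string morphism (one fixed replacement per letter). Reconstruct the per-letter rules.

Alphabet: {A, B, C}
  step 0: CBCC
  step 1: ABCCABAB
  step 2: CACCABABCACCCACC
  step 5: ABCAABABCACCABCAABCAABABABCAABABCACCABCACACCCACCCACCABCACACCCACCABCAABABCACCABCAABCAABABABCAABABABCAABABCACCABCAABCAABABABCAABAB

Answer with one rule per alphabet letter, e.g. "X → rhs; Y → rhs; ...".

A->CA, B->CC, C->AB

  step 1 ⇒ step 2: ABCCABAB ⇒ CA·CC·AB·AB·CA·CC·CA·CC
    A ↦ CA
    B ↦ CC
    C ↦ AB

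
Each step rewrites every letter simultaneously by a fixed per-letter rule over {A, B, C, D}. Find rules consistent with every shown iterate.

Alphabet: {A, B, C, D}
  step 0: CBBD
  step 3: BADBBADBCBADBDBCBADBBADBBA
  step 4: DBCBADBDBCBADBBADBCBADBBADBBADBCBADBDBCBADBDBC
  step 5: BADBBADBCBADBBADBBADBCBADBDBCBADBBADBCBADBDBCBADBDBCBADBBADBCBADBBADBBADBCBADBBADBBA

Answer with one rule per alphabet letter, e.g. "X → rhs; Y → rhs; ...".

  step 4 ⇒ step 5: DBCBADBDBCBADBBADBCBADBBADBBADBCBADBDBCBADBDBC ⇒ BA·DB·BA·DB·C·BA·DB·BA·DB·BA·DB·C·BA·DB·DB·C·BA·DB·BA·DB·C·BA·DB·DB·C·BA·DB·DB·C·BA·DB·BA·DB·C·BA·DB·BA·DB·BA·DB·C·BA·DB·BA·DB·BA
    A ↦ C
    B ↦ DB
    C ↦ BA
    D ↦ BA

A->C, B->DB, C->BA, D->BA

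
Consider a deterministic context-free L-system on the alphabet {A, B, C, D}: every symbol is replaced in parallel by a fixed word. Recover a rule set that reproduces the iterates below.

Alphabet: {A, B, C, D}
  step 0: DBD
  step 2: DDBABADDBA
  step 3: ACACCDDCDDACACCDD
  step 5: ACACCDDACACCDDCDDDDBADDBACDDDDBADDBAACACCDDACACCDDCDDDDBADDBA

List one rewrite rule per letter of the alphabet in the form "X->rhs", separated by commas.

A->DD, B->C, C->BA, D->AC

  step 2 ⇒ step 3: DDBABADDBA ⇒ AC·AC·C·DD·C·DD·AC·AC·C·DD
    A ↦ DD
    B ↦ C
    D ↦ AC
    C ↦ BA  (constrained at step 3)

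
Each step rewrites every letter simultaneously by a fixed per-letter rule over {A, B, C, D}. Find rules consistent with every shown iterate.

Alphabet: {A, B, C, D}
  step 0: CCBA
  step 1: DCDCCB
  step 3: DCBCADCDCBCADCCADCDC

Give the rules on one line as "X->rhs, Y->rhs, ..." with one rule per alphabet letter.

  step 0 ⇒ step 1: CCBA ⇒ DC·DC·C·B
    A ↦ B
    B ↦ C
    C ↦ DC
    D ↦ CA  (constrained at step 1)

A->B, B->C, C->DC, D->CA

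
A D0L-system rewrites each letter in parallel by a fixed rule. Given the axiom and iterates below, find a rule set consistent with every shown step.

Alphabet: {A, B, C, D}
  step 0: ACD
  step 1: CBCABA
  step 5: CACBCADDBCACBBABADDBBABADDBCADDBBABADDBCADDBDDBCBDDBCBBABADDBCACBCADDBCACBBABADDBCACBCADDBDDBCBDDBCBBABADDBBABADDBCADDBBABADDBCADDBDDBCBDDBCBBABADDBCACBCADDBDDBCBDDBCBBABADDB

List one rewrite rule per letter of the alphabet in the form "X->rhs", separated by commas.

  step 0 ⇒ step 1: ACD ⇒ CB·CA·BA
    A ↦ CB
    C ↦ CA
    D ↦ BA
    B ↦ DDB  (constrained at step 1)

A->CB, B->DDB, C->CA, D->BA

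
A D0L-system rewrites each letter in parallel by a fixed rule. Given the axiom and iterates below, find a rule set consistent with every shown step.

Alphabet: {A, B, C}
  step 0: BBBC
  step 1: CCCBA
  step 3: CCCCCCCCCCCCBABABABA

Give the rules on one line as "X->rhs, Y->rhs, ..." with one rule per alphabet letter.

A->CCC, B->C, C->BA

  step 0 ⇒ step 1: BBBC ⇒ C·C·C·BA
    B ↦ C
    C ↦ BA
    A ↦ CCC  (constrained at step 1)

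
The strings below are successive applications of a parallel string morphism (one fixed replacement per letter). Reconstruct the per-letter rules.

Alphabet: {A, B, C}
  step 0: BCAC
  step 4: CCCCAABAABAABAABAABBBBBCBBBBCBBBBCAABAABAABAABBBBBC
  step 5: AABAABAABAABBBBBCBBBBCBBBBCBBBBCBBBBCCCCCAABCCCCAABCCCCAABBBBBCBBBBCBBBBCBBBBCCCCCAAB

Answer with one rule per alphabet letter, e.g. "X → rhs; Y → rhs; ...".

  step 4 ⇒ step 5: CCCCAABAABAABAABAABBBBBCBBBBCBBBBCAABAABAABAABBBBBC ⇒ AAB·AAB·AAB·AAB·BB·BB·C·BB·BB·C·BB·BB·C·BB·BB·C·BB·BB·C·C·C·C·C·AAB·C·C·C·C·AAB·C·C·C·C·AAB·BB·BB·C·BB·BB·C·BB·BB·C·BB·BB·C·C·C·C·C·AAB
    A ↦ BB
    B ↦ C
    C ↦ AAB

A->BB, B->C, C->AAB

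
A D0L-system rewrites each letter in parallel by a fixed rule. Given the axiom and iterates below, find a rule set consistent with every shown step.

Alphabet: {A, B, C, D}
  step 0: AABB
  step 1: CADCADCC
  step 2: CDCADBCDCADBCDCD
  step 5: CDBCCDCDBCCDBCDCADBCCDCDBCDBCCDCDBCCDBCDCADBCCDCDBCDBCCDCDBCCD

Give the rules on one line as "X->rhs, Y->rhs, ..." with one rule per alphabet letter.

A->CAD, B->C, C->CD, D->B

  step 1 ⇒ step 2: CADCADCC ⇒ CD·CAD·B·CD·CAD·B·CD·CD
    A ↦ CAD
    C ↦ CD
    D ↦ B
  step 0 ⇒ step 1: AABB ⇒ CAD·CAD·C·C
    B ↦ C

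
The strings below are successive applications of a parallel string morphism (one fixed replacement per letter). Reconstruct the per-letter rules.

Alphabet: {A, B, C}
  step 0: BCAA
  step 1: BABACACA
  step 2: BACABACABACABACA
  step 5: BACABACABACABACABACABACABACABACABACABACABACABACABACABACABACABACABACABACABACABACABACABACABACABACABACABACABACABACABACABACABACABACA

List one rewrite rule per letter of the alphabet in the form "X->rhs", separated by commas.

  step 1 ⇒ step 2: BABACACA ⇒ BA·CA·BA·CA·BA·CA·BA·CA
    A ↦ CA
    B ↦ BA
    C ↦ BA

A->CA, B->BA, C->BA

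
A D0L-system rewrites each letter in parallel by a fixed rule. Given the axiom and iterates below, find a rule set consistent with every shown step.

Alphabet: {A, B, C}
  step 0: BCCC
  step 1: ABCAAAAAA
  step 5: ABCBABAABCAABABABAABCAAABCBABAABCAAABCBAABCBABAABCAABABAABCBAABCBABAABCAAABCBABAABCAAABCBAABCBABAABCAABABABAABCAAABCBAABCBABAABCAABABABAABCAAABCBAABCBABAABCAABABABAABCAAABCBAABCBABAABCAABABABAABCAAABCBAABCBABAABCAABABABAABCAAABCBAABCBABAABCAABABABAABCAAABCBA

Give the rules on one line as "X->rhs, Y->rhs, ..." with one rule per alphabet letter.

  step 0 ⇒ step 1: BCCC ⇒ ABC·AA·AA·AA
    B ↦ ABC
    C ↦ AA
    A ↦ BA  (constrained at step 1)

A->BA, B->ABC, C->AA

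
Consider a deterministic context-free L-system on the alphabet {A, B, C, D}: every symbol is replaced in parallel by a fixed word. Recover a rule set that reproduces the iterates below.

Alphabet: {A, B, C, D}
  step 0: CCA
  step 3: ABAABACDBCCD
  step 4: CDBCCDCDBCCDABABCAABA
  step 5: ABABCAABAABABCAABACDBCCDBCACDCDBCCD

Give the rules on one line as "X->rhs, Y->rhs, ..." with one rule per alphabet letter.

  step 4 ⇒ step 5: CDBCCDCDBCCDABABCAABA ⇒ A·BA·BC·A·A·BA·A·BA·BC·A·A·BA·CD·BC·CD·BC·A·CD·CD·BC·CD
    A ↦ CD
    B ↦ BC
    C ↦ A
    D ↦ BA

A->CD, B->BC, C->A, D->BA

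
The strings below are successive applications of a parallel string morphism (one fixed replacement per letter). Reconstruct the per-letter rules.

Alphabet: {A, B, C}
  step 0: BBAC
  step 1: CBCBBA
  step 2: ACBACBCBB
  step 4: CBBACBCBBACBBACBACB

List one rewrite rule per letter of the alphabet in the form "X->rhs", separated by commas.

A->B, B->CB, C->A

  step 1 ⇒ step 2: CBCBBA ⇒ A·CB·A·CB·CB·B
    A ↦ B
    B ↦ CB
    C ↦ A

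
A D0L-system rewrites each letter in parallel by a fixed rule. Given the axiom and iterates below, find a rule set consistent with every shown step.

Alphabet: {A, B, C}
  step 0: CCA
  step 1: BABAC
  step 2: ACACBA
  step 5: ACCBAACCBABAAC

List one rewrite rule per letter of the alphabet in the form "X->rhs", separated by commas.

A->C, B->A, C->BA

  step 1 ⇒ step 2: BABAC ⇒ A·C·A·C·BA
    A ↦ C
    B ↦ A
    C ↦ BA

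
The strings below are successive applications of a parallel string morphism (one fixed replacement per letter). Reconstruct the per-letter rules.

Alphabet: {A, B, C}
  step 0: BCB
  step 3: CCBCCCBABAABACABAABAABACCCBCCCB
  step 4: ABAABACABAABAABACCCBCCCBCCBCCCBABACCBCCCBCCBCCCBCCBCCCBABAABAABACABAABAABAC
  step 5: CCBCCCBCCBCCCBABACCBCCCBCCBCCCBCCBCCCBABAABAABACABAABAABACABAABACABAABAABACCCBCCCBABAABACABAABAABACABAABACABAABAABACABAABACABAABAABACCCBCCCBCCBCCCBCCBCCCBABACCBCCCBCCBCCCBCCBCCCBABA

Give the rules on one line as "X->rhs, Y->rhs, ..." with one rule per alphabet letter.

  step 4 ⇒ step 5: ABAABACABAABAABACCCBCCCBCCBCCCBABACCBCCCBCCBCCCBCCBCCCBABAABAABACABAABAABAC ⇒ CCB·C·CCB·CCB·C·CCB·ABA·CCB·C·CCB·CCB·C·CCB·CCB·C·CCB·ABA·ABA·ABA·C·ABA·ABA·ABA·C·ABA·ABA·C·ABA·ABA·ABA·C·CCB·C·CCB·ABA·ABA·C·ABA·ABA·ABA·C·ABA·ABA·C·ABA·ABA·ABA·C·ABA·ABA·C·ABA·ABA·ABA·C·CCB·C·CCB·CCB·C·CCB·CCB·C·CCB·ABA·CCB·C·CCB·CCB·C·CCB·CCB·C·CCB·ABA
    A ↦ CCB
    B ↦ C
    C ↦ ABA

A->CCB, B->C, C->ABA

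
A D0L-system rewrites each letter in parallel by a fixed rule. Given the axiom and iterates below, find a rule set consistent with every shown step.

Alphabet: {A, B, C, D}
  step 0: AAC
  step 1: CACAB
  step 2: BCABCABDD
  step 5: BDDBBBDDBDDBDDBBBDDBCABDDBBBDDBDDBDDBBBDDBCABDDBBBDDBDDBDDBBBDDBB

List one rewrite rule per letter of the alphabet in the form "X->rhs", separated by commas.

A->CA, B->BDD, C->B, D->B

  step 1 ⇒ step 2: CACAB ⇒ B·CA·B·CA·BDD
    A ↦ CA
    B ↦ BDD
    C ↦ B
    D ↦ B  (constrained at step 2)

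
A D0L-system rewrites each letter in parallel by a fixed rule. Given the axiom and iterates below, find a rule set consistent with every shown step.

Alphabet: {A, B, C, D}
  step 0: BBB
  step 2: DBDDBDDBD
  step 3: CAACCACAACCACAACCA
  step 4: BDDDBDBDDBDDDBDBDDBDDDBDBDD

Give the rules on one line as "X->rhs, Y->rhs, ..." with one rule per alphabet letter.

A->D, B->AC, C->BD, D->CA

  step 3 ⇒ step 4: CAACCACAACCACAACCA ⇒ BD·D·D·BD·BD·D·BD·D·D·BD·BD·D·BD·D·D·BD·BD·D
    A ↦ D
    C ↦ BD
  step 2 ⇒ step 3: DBDDBDDBD ⇒ CA·AC·CA·CA·AC·CA·CA·AC·CA
    B ↦ AC
  step 2 ⇒ step 3: DBDDBDDBD ⇒ CA·AC·CA·CA·AC·CA·CA·AC·CA
    D ↦ CA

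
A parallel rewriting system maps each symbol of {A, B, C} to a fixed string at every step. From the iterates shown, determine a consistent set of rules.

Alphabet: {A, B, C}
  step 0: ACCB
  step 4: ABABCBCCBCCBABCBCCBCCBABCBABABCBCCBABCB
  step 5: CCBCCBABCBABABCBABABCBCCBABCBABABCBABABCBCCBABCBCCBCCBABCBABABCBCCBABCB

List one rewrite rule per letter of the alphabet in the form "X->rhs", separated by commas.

A->C, B->CB, C->AB

  step 4 ⇒ step 5: ABABCBCCBCCBABCBCCBCCBABCBABABCBCCBABCB ⇒ C·CB·C·CB·AB·CB·AB·AB·CB·AB·AB·CB·C·CB·AB·CB·AB·AB·CB·AB·AB·CB·C·CB·AB·CB·C·CB·C·CB·AB·CB·AB·AB·CB·C·CB·AB·CB
    A ↦ C
    B ↦ CB
    C ↦ AB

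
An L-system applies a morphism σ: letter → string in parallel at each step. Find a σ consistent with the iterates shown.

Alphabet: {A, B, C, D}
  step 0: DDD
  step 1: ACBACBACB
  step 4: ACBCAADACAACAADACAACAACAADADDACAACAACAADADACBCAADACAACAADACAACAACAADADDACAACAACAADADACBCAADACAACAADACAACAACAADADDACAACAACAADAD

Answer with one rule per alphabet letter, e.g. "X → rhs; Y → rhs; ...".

  step 0 ⇒ step 1: DDD ⇒ ACB·ACB·ACB
    D ↦ ACB
    A ↦ CAA  (constrained at step 1)
    B ↦ D  (constrained at step 1)
    C ↦ DA  (constrained at step 1)

A->CAA, B->D, C->DA, D->ACB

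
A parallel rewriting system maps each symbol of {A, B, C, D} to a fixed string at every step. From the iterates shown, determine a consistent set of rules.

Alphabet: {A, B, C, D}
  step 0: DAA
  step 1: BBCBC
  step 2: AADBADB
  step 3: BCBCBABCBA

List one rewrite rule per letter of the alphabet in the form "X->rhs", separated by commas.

A->BC, B->A, C->DB, D->B

  step 2 ⇒ step 3: AADBADB ⇒ BC·BC·B·A·BC·B·A
    A ↦ BC
    B ↦ A
    D ↦ B
  step 1 ⇒ step 2: BBCBC ⇒ A·A·DB·A·DB
    C ↦ DB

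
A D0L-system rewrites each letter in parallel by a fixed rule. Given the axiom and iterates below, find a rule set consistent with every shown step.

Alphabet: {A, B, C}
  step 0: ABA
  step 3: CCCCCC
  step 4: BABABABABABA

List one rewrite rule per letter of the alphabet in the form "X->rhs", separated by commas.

A->C, B->C, C->BA

  step 3 ⇒ step 4: CCCCCC ⇒ BA·BA·BA·BA·BA·BA
    C ↦ BA
    A ↦ C  (constrained at step 0)
    B ↦ C  (constrained at step 0)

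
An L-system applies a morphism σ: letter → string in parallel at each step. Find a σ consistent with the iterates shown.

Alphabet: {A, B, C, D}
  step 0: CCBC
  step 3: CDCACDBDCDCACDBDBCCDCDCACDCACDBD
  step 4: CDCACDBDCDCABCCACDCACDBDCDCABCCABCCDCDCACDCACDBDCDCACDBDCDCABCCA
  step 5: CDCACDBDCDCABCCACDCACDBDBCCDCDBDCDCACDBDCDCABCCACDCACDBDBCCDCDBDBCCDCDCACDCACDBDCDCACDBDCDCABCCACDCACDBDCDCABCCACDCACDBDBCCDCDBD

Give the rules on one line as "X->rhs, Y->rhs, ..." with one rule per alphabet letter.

A->BD, B->BC, C->CD, D->CA

  step 4 ⇒ step 5: CDCACDBDCDCABCCACDCACDBDCDCABCCABCCDCDCACDCACDBDCDCACDBDCDCABCCA ⇒ CD·CA·CD·BD·CD·CA·BC·CA·CD·CA·CD·BD·BC·CD·CD·BD·CD·CA·CD·BD·CD·CA·BC·CA·CD·CA·CD·BD·BC·CD·CD·BD·BC·CD·CD·CA·CD·CA·CD·BD·CD·CA·CD·BD·CD·CA·BC·CA·CD·CA·CD·BD·CD·CA·BC·CA·CD·CA·CD·BD·BC·CD·CD·BD
    A ↦ BD
    B ↦ BC
    C ↦ CD
    D ↦ CA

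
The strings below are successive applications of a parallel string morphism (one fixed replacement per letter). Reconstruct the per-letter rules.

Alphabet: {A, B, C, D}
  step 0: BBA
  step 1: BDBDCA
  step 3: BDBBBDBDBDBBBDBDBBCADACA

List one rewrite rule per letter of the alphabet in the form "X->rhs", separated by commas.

  step 0 ⇒ step 1: BBA ⇒ BD·BD·CA
    A ↦ CA
    B ↦ BD
    C ↦ DA  (constrained at step 1)
    D ↦ BB  (constrained at step 1)

A->CA, B->BD, C->DA, D->BB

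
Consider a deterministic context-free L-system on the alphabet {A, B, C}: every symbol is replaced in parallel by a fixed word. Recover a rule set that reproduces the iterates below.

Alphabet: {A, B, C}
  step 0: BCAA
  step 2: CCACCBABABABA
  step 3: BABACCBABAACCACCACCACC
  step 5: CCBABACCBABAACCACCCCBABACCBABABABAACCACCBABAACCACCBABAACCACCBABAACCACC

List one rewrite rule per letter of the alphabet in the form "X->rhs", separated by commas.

A->CC, B->A, C->BA

  step 2 ⇒ step 3: CCACCBABABABA ⇒ BA·BA·CC·BA·BA·A·CC·A·CC·A·CC·A·CC
    A ↦ CC
    B ↦ A
    C ↦ BA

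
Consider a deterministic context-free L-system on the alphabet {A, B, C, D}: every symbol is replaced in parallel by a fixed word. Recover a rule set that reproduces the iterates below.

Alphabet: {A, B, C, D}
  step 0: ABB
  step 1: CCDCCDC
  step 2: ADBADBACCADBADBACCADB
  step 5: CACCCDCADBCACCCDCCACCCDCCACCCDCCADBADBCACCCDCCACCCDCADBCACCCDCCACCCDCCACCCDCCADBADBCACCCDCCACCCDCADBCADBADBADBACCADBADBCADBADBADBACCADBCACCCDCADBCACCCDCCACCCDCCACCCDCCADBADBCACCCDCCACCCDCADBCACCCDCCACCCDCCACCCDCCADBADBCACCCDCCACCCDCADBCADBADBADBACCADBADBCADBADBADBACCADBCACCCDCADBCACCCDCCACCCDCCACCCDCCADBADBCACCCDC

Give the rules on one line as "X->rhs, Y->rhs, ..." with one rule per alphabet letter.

  step 1 ⇒ step 2: CCDCCDC ⇒ ADB·ADB·ACC·ADB·ADB·ACC·ADB
    C ↦ ADB
    D ↦ ACC
  step 0 ⇒ step 1: ABB ⇒ C·CDC·CDC
    A ↦ C
  step 0 ⇒ step 1: ABB ⇒ C·CDC·CDC
    B ↦ CDC

A->C, B->CDC, C->ADB, D->ACC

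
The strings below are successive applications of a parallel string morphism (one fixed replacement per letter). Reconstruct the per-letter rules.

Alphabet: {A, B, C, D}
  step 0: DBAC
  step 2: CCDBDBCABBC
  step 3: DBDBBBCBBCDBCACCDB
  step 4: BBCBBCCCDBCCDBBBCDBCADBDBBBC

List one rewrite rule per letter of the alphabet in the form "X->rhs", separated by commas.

  step 3 ⇒ step 4: DBDBBBCBBCDBCACCDB ⇒ BB·C·BB·C·C·C·DB·C·C·DB·BB·C·DB·CA·DB·DB·BB·C
    A ↦ CA
    B ↦ C
    C ↦ DB
    D ↦ BB

A->CA, B->C, C->DB, D->BB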